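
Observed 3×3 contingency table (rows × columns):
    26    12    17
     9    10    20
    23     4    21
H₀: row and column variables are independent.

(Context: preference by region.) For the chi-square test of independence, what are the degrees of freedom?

df = (r−1)(c−1) = (3−1)·(3−1) = 4

degrees of freedom = 4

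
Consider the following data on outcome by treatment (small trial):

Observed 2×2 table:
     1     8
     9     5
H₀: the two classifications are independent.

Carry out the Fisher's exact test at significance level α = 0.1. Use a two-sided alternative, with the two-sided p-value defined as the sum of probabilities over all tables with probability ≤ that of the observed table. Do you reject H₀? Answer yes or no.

reject H₀: yes

Margins: r₁=9, r₂=14, c₁=10, c₂=13, n=23
p_obs = C(9,1)·C(14,9)/C(23,10); sum pmf over tables with pmf ≤ p_obs
p-value (two-sided) = 0.02881
At α=0.1: p < α → reject H₀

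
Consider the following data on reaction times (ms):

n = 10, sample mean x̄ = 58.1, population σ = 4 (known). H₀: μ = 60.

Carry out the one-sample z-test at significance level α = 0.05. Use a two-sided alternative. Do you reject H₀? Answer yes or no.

reject H₀: no

SE = σ/√n = 4/√10 = 1.2649
z = (x̄−μ₀)/SE = (58.1−60)/1.2649 = -1.5021
p-value (two-sided) = 0.13308
At α=0.05: p ≥ α → fail to reject H₀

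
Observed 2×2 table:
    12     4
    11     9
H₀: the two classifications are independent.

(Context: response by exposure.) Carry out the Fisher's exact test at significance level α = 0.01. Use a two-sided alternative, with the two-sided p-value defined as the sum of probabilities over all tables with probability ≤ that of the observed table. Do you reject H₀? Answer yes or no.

reject H₀: no

Margins: r₁=16, r₂=20, c₁=23, c₂=13, n=36
p_obs = C(16,12)·C(20,11)/C(36,23); sum pmf over tables with pmf ≤ p_obs
p-value (two-sided) = 0.30135
At α=0.01: p ≥ α → fail to reject H₀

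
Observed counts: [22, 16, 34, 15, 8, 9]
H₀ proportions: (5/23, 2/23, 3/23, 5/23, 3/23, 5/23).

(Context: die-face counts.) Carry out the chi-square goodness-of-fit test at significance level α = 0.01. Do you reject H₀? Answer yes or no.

n = 104; E_i = n·p_i = [22.61, 9.04, 13.57, 22.61, 13.57, 22.61]
χ² = (22−22.61)²/22.61 + (16−9.04)²/9.04 + (34−13.57)²/13.57 + (15−22.61)²/22.61 + (8−13.57)²/13.57 + (9−22.61)²/22.61 = 49.1859
df = 5
p-value (upper-tail) = 0.00000
At α=0.01: p < α → reject H₀

reject H₀: yes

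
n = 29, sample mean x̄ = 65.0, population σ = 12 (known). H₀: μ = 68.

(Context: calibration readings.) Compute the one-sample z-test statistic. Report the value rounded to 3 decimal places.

SE = σ/√n = 12/√29 = 2.2283
z = (x̄−μ₀)/SE = (65.0−68)/2.2283 = -1.3463

test statistic = -1.346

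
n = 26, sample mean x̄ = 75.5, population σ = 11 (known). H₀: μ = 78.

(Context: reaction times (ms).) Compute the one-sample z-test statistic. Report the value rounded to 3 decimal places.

test statistic = -1.159

SE = σ/√n = 11/√26 = 2.1573
z = (x̄−μ₀)/SE = (75.5−78)/2.1573 = -1.1589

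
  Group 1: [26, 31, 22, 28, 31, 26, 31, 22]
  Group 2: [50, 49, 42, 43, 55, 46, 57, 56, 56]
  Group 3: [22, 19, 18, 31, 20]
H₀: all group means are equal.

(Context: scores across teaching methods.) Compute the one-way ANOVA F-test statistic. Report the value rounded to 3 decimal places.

test statistic = 68.198

Group means [27.12, 50.44, 22.00], grand mean 35.500
SSB = Σnᵢ(x̄ᵢ−x̄)² = 3482.403; SSW = ΣΣ(x−x̄ᵢ)² = 485.097
MSB = 3482.403/2 = 1741.2014; MSW = 485.097/19 = 25.5314
F = MSB/MSW = 68.1983
df = (2, 19)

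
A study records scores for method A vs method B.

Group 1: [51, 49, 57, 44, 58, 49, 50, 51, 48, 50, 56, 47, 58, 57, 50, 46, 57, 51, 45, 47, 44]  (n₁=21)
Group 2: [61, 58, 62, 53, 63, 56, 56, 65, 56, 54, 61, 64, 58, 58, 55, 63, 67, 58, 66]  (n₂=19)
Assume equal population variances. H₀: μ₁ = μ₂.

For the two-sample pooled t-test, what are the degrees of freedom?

degrees of freedom = 38

df = n₁ + n₂ − 2 = 21 + 19 − 2 = 38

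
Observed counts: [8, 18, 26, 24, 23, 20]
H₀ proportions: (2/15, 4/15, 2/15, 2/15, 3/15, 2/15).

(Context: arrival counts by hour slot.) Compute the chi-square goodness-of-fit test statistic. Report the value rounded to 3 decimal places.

test statistic = 21.588

n = 119; E_i = n·p_i = [15.87, 31.73, 15.87, 15.87, 23.80, 15.87]
χ² = (8−15.87)²/15.87 + (18−31.73)²/31.73 + (26−15.87)²/15.87 + (24−15.87)²/15.87 + (23−23.80)²/23.80 + (20−15.87)²/15.87 = 21.5882
df = 5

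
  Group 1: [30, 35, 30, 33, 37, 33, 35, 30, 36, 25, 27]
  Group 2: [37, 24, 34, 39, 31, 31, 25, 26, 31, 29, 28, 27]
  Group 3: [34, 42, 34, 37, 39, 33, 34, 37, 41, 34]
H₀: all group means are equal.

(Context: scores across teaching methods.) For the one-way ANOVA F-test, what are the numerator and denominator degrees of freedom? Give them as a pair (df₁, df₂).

degrees of freedom = [2, 30]

k = 3 groups, N = 33 total
df = (k−1, N−k) = (3−1, 33−3) = (2, 30)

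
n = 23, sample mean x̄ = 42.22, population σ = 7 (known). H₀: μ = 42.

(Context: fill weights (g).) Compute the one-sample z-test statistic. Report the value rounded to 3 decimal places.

SE = σ/√n = 7/√23 = 1.4596
z = (x̄−μ₀)/SE = (42.22−42)/1.4596 = 0.1507

test statistic = 0.151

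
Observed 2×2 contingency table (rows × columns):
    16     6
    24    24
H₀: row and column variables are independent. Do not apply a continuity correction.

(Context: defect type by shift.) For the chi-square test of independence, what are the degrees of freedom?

df = (r−1)(c−1) = (2−1)·(2−1) = 1

degrees of freedom = 1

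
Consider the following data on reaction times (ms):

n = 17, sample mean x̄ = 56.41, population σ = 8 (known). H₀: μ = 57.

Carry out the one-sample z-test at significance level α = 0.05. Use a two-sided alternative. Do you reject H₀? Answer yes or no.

reject H₀: no

SE = σ/√n = 8/√17 = 1.9403
z = (x̄−μ₀)/SE = (56.41−57)/1.9403 = -0.3041
p-value (two-sided) = 0.76107
At α=0.05: p ≥ α → fail to reject H₀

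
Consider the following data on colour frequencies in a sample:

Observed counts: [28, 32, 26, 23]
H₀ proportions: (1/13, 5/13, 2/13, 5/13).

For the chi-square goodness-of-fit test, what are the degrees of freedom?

degrees of freedom = 3

df = k − 1 = 4 − 1 = 3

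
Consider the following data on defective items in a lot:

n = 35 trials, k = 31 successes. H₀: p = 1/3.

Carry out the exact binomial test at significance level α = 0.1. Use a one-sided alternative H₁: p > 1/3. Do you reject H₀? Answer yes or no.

Exact binomial: n=35, k=31, p₀=1/3=0.3333
P(X≥31) from Σ C(n,i)·p₀^i·(1−p₀)^(n−i)
p-value (one-sided, H₁ greater) = 0.00000
At α=0.1: p < α → reject H₀

reject H₀: yes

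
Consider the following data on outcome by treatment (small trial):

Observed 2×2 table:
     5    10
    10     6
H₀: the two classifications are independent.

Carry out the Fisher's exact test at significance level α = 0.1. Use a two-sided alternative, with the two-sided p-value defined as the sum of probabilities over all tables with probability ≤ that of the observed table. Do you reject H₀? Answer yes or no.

reject H₀: no

Margins: r₁=15, r₂=16, c₁=15, c₂=16, n=31
p_obs = C(15,5)·C(16,10)/C(31,15); sum pmf over tables with pmf ≤ p_obs
p-value (two-sided) = 0.15561
At α=0.1: p ≥ α → fail to reject H₀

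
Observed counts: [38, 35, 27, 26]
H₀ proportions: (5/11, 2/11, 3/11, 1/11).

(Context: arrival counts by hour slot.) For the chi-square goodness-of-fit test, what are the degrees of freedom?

degrees of freedom = 3

df = k − 1 = 4 − 1 = 3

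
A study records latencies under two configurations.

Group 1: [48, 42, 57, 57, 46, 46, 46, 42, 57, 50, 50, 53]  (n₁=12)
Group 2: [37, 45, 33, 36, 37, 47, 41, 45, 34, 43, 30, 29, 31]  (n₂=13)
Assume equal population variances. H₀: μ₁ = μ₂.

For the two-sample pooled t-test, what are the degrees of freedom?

degrees of freedom = 23

df = n₁ + n₂ − 2 = 12 + 13 − 2 = 23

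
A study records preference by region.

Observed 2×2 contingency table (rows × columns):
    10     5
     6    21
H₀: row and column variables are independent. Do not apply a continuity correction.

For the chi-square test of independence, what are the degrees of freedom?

degrees of freedom = 1

df = (r−1)(c−1) = (2−1)·(2−1) = 1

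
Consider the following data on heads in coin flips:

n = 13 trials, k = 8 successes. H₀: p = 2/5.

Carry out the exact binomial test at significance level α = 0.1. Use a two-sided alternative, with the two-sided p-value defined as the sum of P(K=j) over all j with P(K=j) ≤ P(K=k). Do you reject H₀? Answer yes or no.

Exact binomial: n=13, k=8, p₀=2/5=0.4000
P(X=j) = C(n,j)·p₀^j·(1−p₀)^(n−j); p = Σ P(X=j) over j with P(X=j) ≤ P(X=8)
p-value (two-sided) = 0.15557
At α=0.1: p ≥ α → fail to reject H₀

reject H₀: no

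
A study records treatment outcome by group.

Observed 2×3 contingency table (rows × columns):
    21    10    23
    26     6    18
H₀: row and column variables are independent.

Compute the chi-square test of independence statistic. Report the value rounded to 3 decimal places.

test statistic = 1.991

Row totals [54, 50], col totals [47, 16, 41], n=104
χ² = (21−24.40)²/24.40 + (10−8.31)²/8.31 + (23−21.29)²/21.29 + (26−22.60)²/22.60 + (6−7.69)²/7.69 + (18−19.71)²/19.71 = 1.9908
df = 2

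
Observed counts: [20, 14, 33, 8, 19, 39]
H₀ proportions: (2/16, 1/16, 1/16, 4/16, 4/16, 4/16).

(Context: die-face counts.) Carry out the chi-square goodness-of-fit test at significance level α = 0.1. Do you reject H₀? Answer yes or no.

reject H₀: yes

n = 133; E_i = n·p_i = [16.62, 8.31, 8.31, 33.25, 33.25, 33.25]
χ² = (20−16.62)²/16.62 + (14−8.31)²/8.31 + (33−8.31)²/8.31 + (8−33.25)²/33.25 + (19−33.25)²/33.25 + (39−33.25)²/33.25 = 104.1729
df = 5
p-value (upper-tail) = 0.00000
At α=0.1: p < α → reject H₀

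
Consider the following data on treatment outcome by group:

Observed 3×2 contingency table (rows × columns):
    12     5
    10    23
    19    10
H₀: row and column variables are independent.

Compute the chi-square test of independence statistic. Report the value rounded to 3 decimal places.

Row totals [17, 33, 29], col totals [41, 38], n=79
χ² = (12−8.82)²/8.82 + (5−8.18)²/8.18 + (10−17.13)²/17.13 + (23−15.87)²/15.87 + (19−15.05)²/15.05 + (10−13.95)²/13.95 = 10.6982
df = 2

test statistic = 10.698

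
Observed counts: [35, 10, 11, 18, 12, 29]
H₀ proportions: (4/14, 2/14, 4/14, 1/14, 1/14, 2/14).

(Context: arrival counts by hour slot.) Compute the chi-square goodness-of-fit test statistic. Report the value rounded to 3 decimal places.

n = 115; E_i = n·p_i = [32.86, 16.43, 32.86, 8.21, 8.21, 16.43]
χ² = (35−32.86)²/32.86 + (10−16.43)²/16.43 + (11−32.86)²/32.86 + (18−8.21)²/8.21 + (12−8.21)²/8.21 + (29−16.43)²/16.43 = 40.2174
df = 5

test statistic = 40.217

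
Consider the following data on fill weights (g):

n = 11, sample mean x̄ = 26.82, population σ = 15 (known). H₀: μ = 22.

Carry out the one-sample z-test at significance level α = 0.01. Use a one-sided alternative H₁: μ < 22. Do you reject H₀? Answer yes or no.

reject H₀: no

SE = σ/√n = 15/√11 = 4.5227
z = (x̄−μ₀)/SE = (26.82−22)/4.5227 = 1.0657
p-value (one-sided, H₁ less) = 0.85673
At α=0.01: p ≥ α → fail to reject H₀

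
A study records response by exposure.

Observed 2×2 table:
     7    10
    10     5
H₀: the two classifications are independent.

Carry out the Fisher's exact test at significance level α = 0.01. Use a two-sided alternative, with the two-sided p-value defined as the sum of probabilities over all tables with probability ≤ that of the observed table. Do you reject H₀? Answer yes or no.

Margins: r₁=17, r₂=15, c₁=17, c₂=15, n=32
p_obs = C(17,7)·C(15,10)/C(32,17); sum pmf over tables with pmf ≤ p_obs
p-value (two-sided) = 0.17770
At α=0.01: p ≥ α → fail to reject H₀

reject H₀: no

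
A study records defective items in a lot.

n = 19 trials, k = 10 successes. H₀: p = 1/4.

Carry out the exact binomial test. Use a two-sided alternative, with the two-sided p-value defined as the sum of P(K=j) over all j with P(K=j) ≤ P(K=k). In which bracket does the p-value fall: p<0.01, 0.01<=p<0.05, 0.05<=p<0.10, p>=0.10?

Exact binomial: n=19, k=10, p₀=1/4=0.2500
P(X=j) = C(n,j)·p₀^j·(1−p₀)^(n−j); p = Σ P(X=j) over j with P(X=j) ≤ P(X=10)
p-value (two-sided) = 0.01313
→ bracket: 0.01<=p<0.05

p-value bracket: 0.01<=p<0.05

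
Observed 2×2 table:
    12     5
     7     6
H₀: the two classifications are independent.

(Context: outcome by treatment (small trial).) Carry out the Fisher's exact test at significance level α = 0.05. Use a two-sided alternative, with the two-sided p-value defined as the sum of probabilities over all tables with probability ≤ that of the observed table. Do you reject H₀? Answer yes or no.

reject H₀: no

Margins: r₁=17, r₂=13, c₁=19, c₂=11, n=30
p_obs = C(17,12)·C(13,7)/C(30,19); sum pmf over tables with pmf ≤ p_obs
p-value (two-sided) = 0.45388
At α=0.05: p ≥ α → fail to reject H₀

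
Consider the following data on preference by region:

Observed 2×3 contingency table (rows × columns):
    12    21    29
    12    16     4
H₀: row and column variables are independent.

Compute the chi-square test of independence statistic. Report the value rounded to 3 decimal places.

test statistic = 11.179

Row totals [62, 32], col totals [24, 37, 33], n=94
χ² = (12−15.83)²/15.83 + (21−24.40)²/24.40 + (29−21.77)²/21.77 + (12−8.17)²/8.17 + (16−12.60)²/12.60 + (4−11.23)²/11.23 = 11.1793
df = 2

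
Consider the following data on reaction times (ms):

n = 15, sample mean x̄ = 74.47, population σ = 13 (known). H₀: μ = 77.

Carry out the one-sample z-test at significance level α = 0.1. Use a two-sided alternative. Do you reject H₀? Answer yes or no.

SE = σ/√n = 13/√15 = 3.3566
z = (x̄−μ₀)/SE = (74.47−77)/3.3566 = -0.7537
p-value (two-sided) = 0.45100
At α=0.1: p ≥ α → fail to reject H₀

reject H₀: no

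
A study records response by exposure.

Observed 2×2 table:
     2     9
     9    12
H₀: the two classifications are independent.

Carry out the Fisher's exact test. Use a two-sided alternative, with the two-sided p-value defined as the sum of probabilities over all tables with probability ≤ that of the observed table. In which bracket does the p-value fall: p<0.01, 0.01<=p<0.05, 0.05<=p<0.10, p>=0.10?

p-value bracket: p>=0.10

Margins: r₁=11, r₂=21, c₁=11, c₂=21, n=32
p_obs = C(11,2)·C(21,9)/C(32,11); sum pmf over tables with pmf ≤ p_obs
p-value (two-sided) = 0.24806
→ bracket: p>=0.10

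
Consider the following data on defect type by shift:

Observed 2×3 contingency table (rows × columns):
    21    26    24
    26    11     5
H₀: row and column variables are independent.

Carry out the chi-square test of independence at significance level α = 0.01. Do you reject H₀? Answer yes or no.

reject H₀: yes

Row totals [71, 42], col totals [47, 37, 29], n=113
χ² = (21−29.53)²/29.53 + (26−23.25)²/23.25 + (24−18.22)²/18.22 + (26−17.47)²/17.47 + (11−13.75)²/13.75 + (5−10.78)²/10.78 = 12.4380
df = 2
p-value (upper-tail) = 0.00199
At α=0.01: p < α → reject H₀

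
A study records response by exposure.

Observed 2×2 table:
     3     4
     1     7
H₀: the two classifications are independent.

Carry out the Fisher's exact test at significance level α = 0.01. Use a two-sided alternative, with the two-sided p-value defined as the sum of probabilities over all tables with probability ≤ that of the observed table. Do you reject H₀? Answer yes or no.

Margins: r₁=7, r₂=8, c₁=4, c₂=11, n=15
p_obs = C(7,3)·C(8,1)/C(15,4); sum pmf over tables with pmf ≤ p_obs
p-value (two-sided) = 0.28205
At α=0.01: p ≥ α → fail to reject H₀

reject H₀: no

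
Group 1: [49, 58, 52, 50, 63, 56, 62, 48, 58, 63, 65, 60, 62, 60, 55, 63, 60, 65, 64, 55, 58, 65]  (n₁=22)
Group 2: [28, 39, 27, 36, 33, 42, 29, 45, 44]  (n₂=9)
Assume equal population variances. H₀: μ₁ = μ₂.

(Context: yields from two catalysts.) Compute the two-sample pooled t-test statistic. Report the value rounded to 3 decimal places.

x̄₁=58.682, s₁=5.322, n₁=22
x̄₂=35.889, s₂=7.008, n₂=9
s_p² = [21·5.322² + 8·7.008²]/29 = 34.0573
SE = √(s_p²·(1/22+1/9)) = 2.3092
t = (58.682−35.889)/2.3092 = 9.8707
df = 29

test statistic = 9.871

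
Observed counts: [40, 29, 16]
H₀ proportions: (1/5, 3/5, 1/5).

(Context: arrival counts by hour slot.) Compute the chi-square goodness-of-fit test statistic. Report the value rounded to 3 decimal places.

test statistic = 40.667

n = 85; E_i = n·p_i = [17.00, 51.00, 17.00]
χ² = (40−17.00)²/17.00 + (29−51.00)²/51.00 + (16−17.00)²/17.00 = 40.6667
df = 2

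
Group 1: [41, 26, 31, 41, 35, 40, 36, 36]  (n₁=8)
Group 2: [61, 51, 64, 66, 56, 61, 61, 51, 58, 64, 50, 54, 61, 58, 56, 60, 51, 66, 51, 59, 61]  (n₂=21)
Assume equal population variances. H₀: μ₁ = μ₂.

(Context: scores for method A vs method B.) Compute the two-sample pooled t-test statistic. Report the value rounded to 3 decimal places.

test statistic = -10.377

x̄₁=35.750, s₁=5.230, n₁=8
x̄₂=58.095, s₂=5.166, n₂=21
s_p² = [7·5.230² + 20·5.166²]/27 = 26.8633
SE = √(s_p²·(1/8+1/21)) = 2.1534
t = (35.750−58.095)/2.1534 = -10.3767
df = 27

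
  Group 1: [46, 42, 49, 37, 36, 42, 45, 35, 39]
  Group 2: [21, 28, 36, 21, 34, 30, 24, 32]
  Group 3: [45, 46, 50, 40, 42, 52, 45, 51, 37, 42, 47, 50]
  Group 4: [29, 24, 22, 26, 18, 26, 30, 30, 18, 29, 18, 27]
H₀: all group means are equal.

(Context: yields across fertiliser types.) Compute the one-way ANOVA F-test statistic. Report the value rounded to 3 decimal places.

test statistic = 45.042

Group means [41.22, 28.25, 45.58, 24.75], grand mean 35.146
SSB = Σnᵢ(x̄ᵢ−x̄)² = 3316.900; SSW = ΣΣ(x−x̄ᵢ)² = 908.222
MSB = 3316.900/3 = 1105.6332; MSW = 908.222/37 = 24.5465
F = MSB/MSW = 45.0423
df = (3, 37)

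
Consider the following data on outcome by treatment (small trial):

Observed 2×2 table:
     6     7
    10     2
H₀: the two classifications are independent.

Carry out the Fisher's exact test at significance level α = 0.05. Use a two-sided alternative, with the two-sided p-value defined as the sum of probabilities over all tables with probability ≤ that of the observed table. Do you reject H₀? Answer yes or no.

reject H₀: no

Margins: r₁=13, r₂=12, c₁=16, c₂=9, n=25
p_obs = C(13,6)·C(12,10)/C(25,16); sum pmf over tables with pmf ≤ p_obs
p-value (two-sided) = 0.09684
At α=0.05: p ≥ α → fail to reject H₀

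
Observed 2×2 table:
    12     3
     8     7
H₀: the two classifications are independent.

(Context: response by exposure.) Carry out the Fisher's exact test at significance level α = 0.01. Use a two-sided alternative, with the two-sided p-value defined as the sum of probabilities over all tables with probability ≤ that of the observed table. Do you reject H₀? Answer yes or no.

Margins: r₁=15, r₂=15, c₁=20, c₂=10, n=30
p_obs = C(15,12)·C(15,8)/C(30,20); sum pmf over tables with pmf ≤ p_obs
p-value (two-sided) = 0.24508
At α=0.01: p ≥ α → fail to reject H₀

reject H₀: no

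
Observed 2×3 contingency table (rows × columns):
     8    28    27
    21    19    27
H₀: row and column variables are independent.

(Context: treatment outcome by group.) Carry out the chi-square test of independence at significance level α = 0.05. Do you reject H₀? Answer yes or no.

reject H₀: yes

Row totals [63, 67], col totals [29, 47, 54], n=130
χ² = (8−14.05)²/14.05 + (28−22.78)²/22.78 + (27−26.17)²/26.17 + (21−14.95)²/14.95 + (19−24.22)²/24.22 + (27−27.83)²/27.83 = 7.4350
df = 2
p-value (upper-tail) = 0.02430
At α=0.05: p < α → reject H₀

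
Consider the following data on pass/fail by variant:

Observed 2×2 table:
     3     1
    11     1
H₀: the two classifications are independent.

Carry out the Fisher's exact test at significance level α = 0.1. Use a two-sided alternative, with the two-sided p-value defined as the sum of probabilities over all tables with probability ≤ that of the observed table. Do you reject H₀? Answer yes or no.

reject H₀: no

Margins: r₁=4, r₂=12, c₁=14, c₂=2, n=16
p_obs = C(4,3)·C(12,11)/C(16,14); sum pmf over tables with pmf ≤ p_obs
p-value (two-sided) = 0.45000
At α=0.1: p ≥ α → fail to reject H₀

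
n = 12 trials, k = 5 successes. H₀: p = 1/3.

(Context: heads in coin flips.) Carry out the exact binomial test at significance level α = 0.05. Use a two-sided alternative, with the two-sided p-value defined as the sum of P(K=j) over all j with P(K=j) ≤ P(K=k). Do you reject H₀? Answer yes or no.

reject H₀: no

Exact binomial: n=12, k=5, p₀=1/3=0.3333
P(X=j) = C(n,j)·p₀^j·(1−p₀)^(n−j); p = Σ P(X=j) over j with P(X=j) ≤ P(X=5)
p-value (two-sided) = 0.54960
At α=0.05: p ≥ α → fail to reject H₀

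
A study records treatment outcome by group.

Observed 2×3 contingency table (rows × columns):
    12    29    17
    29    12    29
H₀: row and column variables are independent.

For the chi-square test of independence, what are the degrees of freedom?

degrees of freedom = 2

df = (r−1)(c−1) = (2−1)·(3−1) = 2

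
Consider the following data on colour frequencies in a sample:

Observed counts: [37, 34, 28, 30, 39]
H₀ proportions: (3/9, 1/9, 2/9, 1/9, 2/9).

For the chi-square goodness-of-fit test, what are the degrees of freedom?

df = k − 1 = 5 − 1 = 4

degrees of freedom = 4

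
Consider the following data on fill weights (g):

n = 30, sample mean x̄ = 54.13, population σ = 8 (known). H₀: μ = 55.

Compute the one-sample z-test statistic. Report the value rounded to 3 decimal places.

SE = σ/√n = 8/√30 = 1.4606
z = (x̄−μ₀)/SE = (54.13−55)/1.4606 = -0.5956

test statistic = -0.596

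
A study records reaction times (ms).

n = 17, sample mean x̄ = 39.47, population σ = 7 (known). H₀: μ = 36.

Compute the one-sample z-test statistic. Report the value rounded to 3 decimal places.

test statistic = 2.044

SE = σ/√n = 7/√17 = 1.6977
z = (x̄−μ₀)/SE = (39.47−36)/1.6977 = 2.0439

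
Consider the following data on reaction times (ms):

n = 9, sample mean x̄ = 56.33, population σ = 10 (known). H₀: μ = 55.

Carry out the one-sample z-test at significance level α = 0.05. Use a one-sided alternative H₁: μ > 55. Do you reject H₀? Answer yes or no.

SE = σ/√n = 10/√9 = 3.3333
z = (x̄−μ₀)/SE = (56.33−55)/3.3333 = 0.3990
p-value (one-sided, H₁ greater) = 0.34495
At α=0.05: p ≥ α → fail to reject H₀

reject H₀: no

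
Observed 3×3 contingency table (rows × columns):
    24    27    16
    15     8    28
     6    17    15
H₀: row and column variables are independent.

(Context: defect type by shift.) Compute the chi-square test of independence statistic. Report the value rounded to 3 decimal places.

test statistic = 18.008

Row totals [67, 51, 38], col totals [45, 52, 59], n=156
χ² = (24−19.33)²/19.33 + (27−22.33)²/22.33 + (16−25.34)²/25.34 + (15−14.71)²/14.71 + (8−17.00)²/17.00 + (28−19.29)²/19.29 + (6−10.96)²/10.96 + (17−12.67)²/12.67 + (15−14.37)²/14.37 = 18.0080
df = 4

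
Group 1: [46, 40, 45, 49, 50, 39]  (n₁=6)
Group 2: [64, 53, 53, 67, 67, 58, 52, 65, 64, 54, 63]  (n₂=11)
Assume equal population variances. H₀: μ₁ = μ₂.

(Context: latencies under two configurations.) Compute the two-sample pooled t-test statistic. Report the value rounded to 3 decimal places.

x̄₁=44.833, s₁=4.535, n₁=6
x̄₂=60.000, s₂=6.050, n₂=11
s_p² = [5·4.535² + 10·6.050²]/15 = 31.2556
SE = √(s_p²·(1/6+1/11)) = 2.8374
t = (44.833−60.000)/2.8374 = -5.3453
df = 15

test statistic = -5.345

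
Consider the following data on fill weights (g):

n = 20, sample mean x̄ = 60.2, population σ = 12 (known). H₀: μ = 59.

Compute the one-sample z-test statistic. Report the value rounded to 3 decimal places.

SE = σ/√n = 12/√20 = 2.6833
z = (x̄−μ₀)/SE = (60.2−59)/2.6833 = 0.4472

test statistic = 0.447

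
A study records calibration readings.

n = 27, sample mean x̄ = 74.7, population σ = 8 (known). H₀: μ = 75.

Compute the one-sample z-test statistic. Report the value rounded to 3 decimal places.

SE = σ/√n = 8/√27 = 1.5396
z = (x̄−μ₀)/SE = (74.7−75)/1.5396 = -0.1949

test statistic = -0.195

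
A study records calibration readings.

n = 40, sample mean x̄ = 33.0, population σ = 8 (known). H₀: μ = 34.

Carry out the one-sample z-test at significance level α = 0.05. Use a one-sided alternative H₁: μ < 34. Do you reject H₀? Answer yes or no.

SE = σ/√n = 8/√40 = 1.2649
z = (x̄−μ₀)/SE = (33.0−34)/1.2649 = -0.7906
p-value (one-sided, H₁ less) = 0.21460
At α=0.05: p ≥ α → fail to reject H₀

reject H₀: no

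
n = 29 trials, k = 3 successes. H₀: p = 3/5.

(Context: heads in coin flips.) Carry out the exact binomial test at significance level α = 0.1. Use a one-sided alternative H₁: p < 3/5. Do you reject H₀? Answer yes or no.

Exact binomial: n=29, k=3, p₀=3/5=0.6000
P(X≤3) from Σ C(n,i)·p₀^i·(1−p₀)^(n−i)
p-value (one-sided, H₁ less) = 0.00000
At α=0.1: p < α → reject H₀

reject H₀: yes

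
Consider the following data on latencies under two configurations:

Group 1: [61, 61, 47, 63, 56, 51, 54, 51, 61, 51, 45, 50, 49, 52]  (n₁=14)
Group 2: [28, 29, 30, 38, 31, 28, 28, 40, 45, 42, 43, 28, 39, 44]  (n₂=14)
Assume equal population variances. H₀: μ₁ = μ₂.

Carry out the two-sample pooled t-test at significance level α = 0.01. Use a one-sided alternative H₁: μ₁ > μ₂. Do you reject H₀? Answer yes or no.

x̄₁=53.714, s₁=5.770, n₁=14
x̄₂=35.214, s₂=6.886, n₂=14
s_p² = [13·5.770² + 13·6.886²]/26 = 40.3544
SE = √(s_p²·(1/14+1/14)) = 2.4010
t = (53.714−35.214)/2.4010 = 7.7050
df = 26
p-value (one-sided, H₁ greater) = 0.00000
At α=0.01: p < α → reject H₀

reject H₀: yes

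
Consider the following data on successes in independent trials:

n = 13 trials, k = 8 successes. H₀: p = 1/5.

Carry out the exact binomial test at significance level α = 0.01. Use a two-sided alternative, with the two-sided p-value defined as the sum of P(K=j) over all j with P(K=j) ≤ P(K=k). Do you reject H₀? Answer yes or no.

Exact binomial: n=13, k=8, p₀=1/5=0.2000
P(X=j) = C(n,j)·p₀^j·(1−p₀)^(n−j); p = Σ P(X=j) over j with P(X=j) ≤ P(X=8)
p-value (two-sided) = 0.00125
At α=0.01: p < α → reject H₀

reject H₀: yes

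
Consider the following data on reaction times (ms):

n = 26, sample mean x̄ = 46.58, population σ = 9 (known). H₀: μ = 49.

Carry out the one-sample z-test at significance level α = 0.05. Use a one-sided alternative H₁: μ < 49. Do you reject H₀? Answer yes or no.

SE = σ/√n = 9/√26 = 1.7650
z = (x̄−μ₀)/SE = (46.58−49)/1.7650 = -1.3711
p-value (one-sided, H₁ less) = 0.08518
At α=0.05: p ≥ α → fail to reject H₀

reject H₀: no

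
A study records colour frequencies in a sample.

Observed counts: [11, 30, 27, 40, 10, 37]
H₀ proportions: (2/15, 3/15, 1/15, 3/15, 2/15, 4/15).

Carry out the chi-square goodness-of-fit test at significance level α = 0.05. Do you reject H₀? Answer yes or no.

n = 155; E_i = n·p_i = [20.67, 31.00, 10.33, 31.00, 20.67, 41.33]
χ² = (11−20.67)²/20.67 + (30−31.00)²/31.00 + (27−10.33)²/10.33 + (40−31.00)²/31.00 + (10−20.67)²/20.67 + (37−41.33)²/41.33 = 40.0081
df = 5
p-value (upper-tail) = 0.00000
At α=0.05: p < α → reject H₀

reject H₀: yes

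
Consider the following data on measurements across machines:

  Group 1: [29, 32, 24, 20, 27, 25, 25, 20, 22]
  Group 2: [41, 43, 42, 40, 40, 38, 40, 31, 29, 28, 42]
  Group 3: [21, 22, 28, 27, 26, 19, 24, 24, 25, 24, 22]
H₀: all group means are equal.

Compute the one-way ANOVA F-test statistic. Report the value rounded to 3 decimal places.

Group means [24.89, 37.64, 23.82], grand mean 29.032
SSB = Σnᵢ(x̄ᵢ−x̄)² = 1267.897; SSW = ΣΣ(x−x̄ᵢ)² = 507.071
MSB = 1267.897/2 = 633.9485; MSW = 507.071/28 = 18.1097
F = MSB/MSW = 35.0061
df = (2, 28)

test statistic = 35.006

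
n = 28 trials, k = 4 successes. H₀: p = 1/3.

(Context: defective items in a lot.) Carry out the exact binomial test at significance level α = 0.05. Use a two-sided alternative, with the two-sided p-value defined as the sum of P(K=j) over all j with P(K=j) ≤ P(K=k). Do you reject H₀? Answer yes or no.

reject H₀: yes

Exact binomial: n=28, k=4, p₀=1/3=0.3333
P(X=j) = C(n,j)·p₀^j·(1−p₀)^(n−j); p = Σ P(X=j) over j with P(X=j) ≤ P(X=4)
p-value (two-sided) = 0.04267
At α=0.05: p < α → reject H₀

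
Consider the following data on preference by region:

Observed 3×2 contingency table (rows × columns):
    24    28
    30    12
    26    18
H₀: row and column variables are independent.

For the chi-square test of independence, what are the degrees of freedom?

df = (r−1)(c−1) = (3−1)·(2−1) = 2

degrees of freedom = 2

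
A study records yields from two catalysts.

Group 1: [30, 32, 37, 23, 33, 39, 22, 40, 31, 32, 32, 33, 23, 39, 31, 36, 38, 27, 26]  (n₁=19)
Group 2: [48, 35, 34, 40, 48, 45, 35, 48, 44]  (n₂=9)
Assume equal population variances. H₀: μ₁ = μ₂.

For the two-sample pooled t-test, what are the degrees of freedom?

df = n₁ + n₂ − 2 = 19 + 9 − 2 = 26

degrees of freedom = 26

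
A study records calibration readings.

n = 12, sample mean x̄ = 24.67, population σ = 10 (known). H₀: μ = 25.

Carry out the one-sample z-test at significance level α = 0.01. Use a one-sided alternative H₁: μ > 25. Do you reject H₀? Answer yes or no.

reject H₀: no

SE = σ/√n = 10/√12 = 2.8868
z = (x̄−μ₀)/SE = (24.67−25)/2.8868 = -0.1143
p-value (one-sided, H₁ greater) = 0.54551
At α=0.01: p ≥ α → fail to reject H₀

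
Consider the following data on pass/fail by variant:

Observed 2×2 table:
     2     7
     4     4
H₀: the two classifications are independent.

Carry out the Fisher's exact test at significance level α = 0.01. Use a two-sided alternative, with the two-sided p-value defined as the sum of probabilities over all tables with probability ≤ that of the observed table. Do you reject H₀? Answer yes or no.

reject H₀: no

Margins: r₁=9, r₂=8, c₁=6, c₂=11, n=17
p_obs = C(9,2)·C(8,4)/C(17,6); sum pmf over tables with pmf ≤ p_obs
p-value (two-sided) = 0.33484
At α=0.01: p ≥ α → fail to reject H₀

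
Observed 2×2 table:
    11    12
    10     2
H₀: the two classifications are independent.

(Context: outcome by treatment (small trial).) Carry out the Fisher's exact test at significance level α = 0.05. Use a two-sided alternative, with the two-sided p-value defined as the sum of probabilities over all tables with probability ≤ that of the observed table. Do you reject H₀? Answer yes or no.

reject H₀: no

Margins: r₁=23, r₂=12, c₁=21, c₂=14, n=35
p_obs = C(23,11)·C(12,10)/C(35,21); sum pmf over tables with pmf ≤ p_obs
p-value (two-sided) = 0.06973
At α=0.05: p ≥ α → fail to reject H₀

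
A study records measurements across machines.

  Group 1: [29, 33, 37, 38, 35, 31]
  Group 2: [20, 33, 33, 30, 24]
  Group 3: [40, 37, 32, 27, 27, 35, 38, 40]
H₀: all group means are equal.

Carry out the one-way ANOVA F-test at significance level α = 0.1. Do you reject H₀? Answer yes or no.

reject H₀: yes

Group means [33.83, 28.00, 34.50], grand mean 32.579
SSB = Σnᵢ(x̄ᵢ−x̄)² = 143.798; SSW = ΣΣ(x−x̄ᵢ)² = 392.833
MSB = 143.798/2 = 71.8991; MSW = 392.833/16 = 24.5521
F = MSB/MSW = 2.9284
df = (2, 16)
p-value (upper-tail) = 0.08246
At α=0.1: p < α → reject H₀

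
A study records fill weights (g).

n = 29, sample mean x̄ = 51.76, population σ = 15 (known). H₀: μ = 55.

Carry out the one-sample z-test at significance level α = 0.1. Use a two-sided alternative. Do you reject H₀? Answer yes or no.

SE = σ/√n = 15/√29 = 2.7854
z = (x̄−μ₀)/SE = (51.76−55)/2.7854 = -1.1632
p-value (two-sided) = 0.24475
At α=0.1: p ≥ α → fail to reject H₀

reject H₀: no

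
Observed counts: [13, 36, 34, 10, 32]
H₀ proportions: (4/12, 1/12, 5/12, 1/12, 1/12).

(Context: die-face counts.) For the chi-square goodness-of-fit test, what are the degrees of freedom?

df = k − 1 = 5 − 1 = 4

degrees of freedom = 4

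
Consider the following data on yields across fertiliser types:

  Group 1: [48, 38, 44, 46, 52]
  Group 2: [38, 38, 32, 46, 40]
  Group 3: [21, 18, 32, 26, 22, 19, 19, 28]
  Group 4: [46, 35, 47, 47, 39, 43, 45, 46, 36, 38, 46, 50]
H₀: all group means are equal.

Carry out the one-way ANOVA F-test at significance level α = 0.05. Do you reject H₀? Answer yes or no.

reject H₀: yes

Group means [45.60, 38.80, 23.12, 43.17], grand mean 37.500
SSB = Σnᵢ(x̄ᵢ−x̄)² = 2374.958; SSW = ΣΣ(x−x̄ᵢ)² = 650.542
MSB = 2374.958/3 = 791.6528; MSW = 650.542/26 = 25.0208
F = MSB/MSW = 31.6397
df = (3, 26)
p-value (upper-tail) = 0.00000
At α=0.05: p < α → reject H₀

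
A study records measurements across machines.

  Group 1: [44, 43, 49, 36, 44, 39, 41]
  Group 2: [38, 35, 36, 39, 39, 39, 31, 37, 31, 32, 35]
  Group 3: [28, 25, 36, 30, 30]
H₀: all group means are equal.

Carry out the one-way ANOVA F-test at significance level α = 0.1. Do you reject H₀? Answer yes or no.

Group means [42.29, 35.64, 29.80], grand mean 36.391
SSB = Σnᵢ(x̄ᵢ−x̄)² = 466.704; SSW = ΣΣ(x−x̄ᵢ)² = 266.774
MSB = 466.704/2 = 233.3521; MSW = 266.774/20 = 13.3387
F = MSB/MSW = 17.4944
df = (2, 20)
p-value (upper-tail) = 0.00004
At α=0.1: p < α → reject H₀

reject H₀: yes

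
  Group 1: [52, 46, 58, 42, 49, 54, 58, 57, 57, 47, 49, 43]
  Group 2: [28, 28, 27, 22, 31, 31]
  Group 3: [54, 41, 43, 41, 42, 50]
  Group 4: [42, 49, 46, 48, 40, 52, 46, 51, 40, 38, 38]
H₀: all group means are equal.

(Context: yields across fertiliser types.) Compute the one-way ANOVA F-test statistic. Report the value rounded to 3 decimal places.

test statistic = 26.464

Group means [51.00, 27.83, 45.17, 44.55], grand mean 44.000
SSB = Σnᵢ(x̄ᵢ−x̄)² = 2167.606; SSW = ΣΣ(x−x̄ᵢ)² = 846.394
MSB = 2167.606/3 = 722.5354; MSW = 846.394/31 = 27.3030
F = MSB/MSW = 26.4636
df = (3, 31)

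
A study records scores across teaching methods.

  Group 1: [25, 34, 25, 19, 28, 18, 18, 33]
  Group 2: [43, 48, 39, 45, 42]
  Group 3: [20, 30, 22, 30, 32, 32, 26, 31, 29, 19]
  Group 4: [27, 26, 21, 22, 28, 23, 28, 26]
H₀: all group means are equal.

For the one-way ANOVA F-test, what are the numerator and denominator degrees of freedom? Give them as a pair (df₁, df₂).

degrees of freedom = [3, 27]

k = 4 groups, N = 31 total
df = (k−1, N−k) = (4−1, 31−4) = (3, 27)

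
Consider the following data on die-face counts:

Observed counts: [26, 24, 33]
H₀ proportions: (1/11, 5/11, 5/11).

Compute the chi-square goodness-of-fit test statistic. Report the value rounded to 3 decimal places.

n = 83; E_i = n·p_i = [7.55, 37.73, 37.73]
χ² = (26−7.55)²/7.55 + (24−37.73)²/37.73 + (33−37.73)²/37.73 = 50.7229
df = 2

test statistic = 50.723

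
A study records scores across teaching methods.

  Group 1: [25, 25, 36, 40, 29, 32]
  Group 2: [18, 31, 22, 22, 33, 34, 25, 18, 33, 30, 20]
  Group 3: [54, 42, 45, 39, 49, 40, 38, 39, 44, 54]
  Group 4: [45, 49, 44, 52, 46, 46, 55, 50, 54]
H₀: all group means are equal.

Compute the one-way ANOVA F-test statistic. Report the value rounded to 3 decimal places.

Group means [31.17, 26.00, 44.40, 49.00], grand mean 37.722
SSB = Σnᵢ(x̄ᵢ−x̄)² = 3359.989; SSW = ΣΣ(x−x̄ᵢ)² = 1043.233
MSB = 3359.989/3 = 1119.9963; MSW = 1043.233/32 = 32.6010
F = MSB/MSW = 34.3546
df = (3, 32)

test statistic = 34.355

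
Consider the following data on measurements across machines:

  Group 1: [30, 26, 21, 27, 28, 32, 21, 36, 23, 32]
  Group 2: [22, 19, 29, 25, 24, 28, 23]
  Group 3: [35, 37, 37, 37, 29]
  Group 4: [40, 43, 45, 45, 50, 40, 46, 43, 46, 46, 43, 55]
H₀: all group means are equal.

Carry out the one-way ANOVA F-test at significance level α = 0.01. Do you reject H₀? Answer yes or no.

reject H₀: yes

Group means [27.60, 24.29, 35.00, 45.17], grand mean 34.206
SSB = Σnᵢ(x̄ᵢ−x̄)² = 2570.064; SSW = ΣΣ(x−x̄ᵢ)² = 535.495
MSB = 2570.064/3 = 856.6879; MSW = 535.495/30 = 17.8498
F = MSB/MSW = 47.9941
df = (3, 30)
p-value (upper-tail) = 0.00000
At α=0.01: p < α → reject H₀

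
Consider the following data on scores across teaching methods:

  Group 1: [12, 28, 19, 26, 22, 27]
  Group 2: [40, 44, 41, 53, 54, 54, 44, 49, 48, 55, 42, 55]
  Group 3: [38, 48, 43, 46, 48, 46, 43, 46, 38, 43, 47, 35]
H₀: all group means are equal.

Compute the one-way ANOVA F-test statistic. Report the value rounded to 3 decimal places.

Group means [22.33, 48.25, 43.42], grand mean 41.133
SSB = Σnᵢ(x̄ᵢ−x̄)² = 2790.967; SSW = ΣΣ(x−x̄ᵢ)² = 766.500
MSB = 2790.967/2 = 1395.4833; MSW = 766.500/27 = 28.3889
F = MSB/MSW = 49.1560
df = (2, 27)

test statistic = 49.156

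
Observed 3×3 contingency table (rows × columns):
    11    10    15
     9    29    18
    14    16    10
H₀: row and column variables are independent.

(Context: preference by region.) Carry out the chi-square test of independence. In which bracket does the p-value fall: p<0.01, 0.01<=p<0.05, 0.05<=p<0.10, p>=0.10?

Row totals [36, 56, 40], col totals [34, 55, 43], n=132
χ² = (11−9.27)²/9.27 + (10−15.00)²/15.00 + (15−11.73)²/11.73 + (9−14.42)²/14.42 + (29−23.33)²/23.33 + (18−18.24)²/18.24 + (14−10.30)²/10.30 + (16−16.67)²/16.67 + (10−13.03)²/13.03 = 8.3789
df = 4
p-value (upper-tail) = 0.07864
→ bracket: 0.05<=p<0.10

p-value bracket: 0.05<=p<0.10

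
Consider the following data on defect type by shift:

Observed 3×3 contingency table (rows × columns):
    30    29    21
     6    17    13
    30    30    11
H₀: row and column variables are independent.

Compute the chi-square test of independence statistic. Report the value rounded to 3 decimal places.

Row totals [80, 36, 71], col totals [66, 76, 45], n=187
χ² = (30−28.24)²/28.24 + (29−32.51)²/32.51 + (21−19.25)²/19.25 + (6−12.71)²/12.71 + (17−14.63)²/14.63 + (13−8.66)²/8.66 + (30−25.06)²/25.06 + (30−28.86)²/28.86 + (11−17.09)²/17.09 = 9.9300
df = 4

test statistic = 9.930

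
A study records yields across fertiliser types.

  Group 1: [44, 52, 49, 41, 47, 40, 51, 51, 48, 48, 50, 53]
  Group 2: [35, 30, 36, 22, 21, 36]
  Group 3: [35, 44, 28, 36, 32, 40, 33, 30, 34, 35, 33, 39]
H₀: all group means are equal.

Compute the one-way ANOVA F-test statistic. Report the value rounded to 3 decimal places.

Group means [47.83, 30.00, 34.92], grand mean 39.100
SSB = Σnᵢ(x̄ᵢ−x̄)² = 1622.117; SSW = ΣΣ(x−x̄ᵢ)² = 650.583
MSB = 1622.117/2 = 811.0583; MSW = 650.583/27 = 24.0957
F = MSB/MSW = 33.6599
df = (2, 27)

test statistic = 33.660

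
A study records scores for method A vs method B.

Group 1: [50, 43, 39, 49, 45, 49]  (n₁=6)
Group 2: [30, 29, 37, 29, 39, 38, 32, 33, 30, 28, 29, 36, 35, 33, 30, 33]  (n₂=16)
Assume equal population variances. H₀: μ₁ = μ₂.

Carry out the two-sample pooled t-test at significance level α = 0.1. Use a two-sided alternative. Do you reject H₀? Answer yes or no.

x̄₁=45.833, s₁=4.309, n₁=6
x̄₂=32.562, s₂=3.540, n₂=16
s_p² = [5·4.309² + 15·3.540²]/20 = 14.0385
SE = √(s_p²·(1/6+1/16)) = 1.7936
t = (45.833−32.562)/1.7936 = 7.3988
df = 20
p-value (two-sided) = 0.00000
At α=0.1: p < α → reject H₀

reject H₀: yes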